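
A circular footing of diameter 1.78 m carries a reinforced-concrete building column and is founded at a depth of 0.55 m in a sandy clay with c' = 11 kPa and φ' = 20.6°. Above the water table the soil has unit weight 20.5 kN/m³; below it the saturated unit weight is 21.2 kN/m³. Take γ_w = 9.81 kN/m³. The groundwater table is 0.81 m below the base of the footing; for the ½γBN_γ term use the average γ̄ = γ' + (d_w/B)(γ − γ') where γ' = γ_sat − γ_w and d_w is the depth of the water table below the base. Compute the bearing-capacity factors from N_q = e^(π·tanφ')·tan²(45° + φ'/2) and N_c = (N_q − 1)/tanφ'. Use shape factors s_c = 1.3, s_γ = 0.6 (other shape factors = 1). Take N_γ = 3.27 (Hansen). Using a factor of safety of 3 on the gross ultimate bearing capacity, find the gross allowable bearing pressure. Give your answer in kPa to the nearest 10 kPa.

q_all ≈ 110 kPa

N_q = e^(π·tan20.6°)·tan²(55.3°) = 6.79; N_c = (N_q − 1)/tanφ' = 15.41.
q = γ·D_f = 20.5 × 0.55 = 11.275 kPa.
γ' = 11.39 kN/m³; averaging over the depth B below the base, γ̄ = γ' + (d_w/B)(γ − γ') = 15.536 kN/m³.
c·N_c·s_c = 11 × 15.413 × 1.3 = 220.4 kPa
q·N_q = 11.275 × 6.7933 = 76.594 kPa
0.5·γ·B·N_γ·s_γ = 0.5 × 15.536 × 1.78 × 3.27 × 0.6 = 27.128 kPa
q_ult = 220.4 + 76.594 + 27.128 = 324.13 kPa.
q_all = 324.13 / 3 = 108.04 kPa.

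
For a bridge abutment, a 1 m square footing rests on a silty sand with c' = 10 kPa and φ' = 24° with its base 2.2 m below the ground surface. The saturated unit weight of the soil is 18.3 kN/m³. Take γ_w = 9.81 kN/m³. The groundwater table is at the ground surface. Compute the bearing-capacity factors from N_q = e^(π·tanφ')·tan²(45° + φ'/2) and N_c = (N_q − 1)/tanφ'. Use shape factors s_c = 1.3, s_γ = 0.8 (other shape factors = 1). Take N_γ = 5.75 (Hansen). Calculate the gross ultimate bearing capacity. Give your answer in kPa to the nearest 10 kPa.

q_ult ≈ 450 kPa

tan24° = 0.4452, so N_q = e^(π×0.4452)·tan²(57°) = 4.05 × 2.371 = 9.6.
N_c = (9.6 − 1)/tan24° = 19.32.
Water table at ground surface, so effective unit weight γ' = 18.3 − 9.81 = 8.49 kN/m³ is used throughout; overburden q = 8.49 × 2.2 = 18.678 kPa; the same γ' applies in the ½γBN_γ term.
Cohesion term c·N_c·s_c = 10 × 19.324 × 1.3 = 251.21 kPa; surcharge term q·N_q = 18.678 × 9.6034 = 179.37 kPa; self-weight term 0.5·γ·B·N_γ·s_γ = 0.5 × 8.49 × 1 × 5.75 × 0.8 = 19.527 kPa.
q_ult = 251.21 + 179.37 + 19.527 = 450.11 kPa.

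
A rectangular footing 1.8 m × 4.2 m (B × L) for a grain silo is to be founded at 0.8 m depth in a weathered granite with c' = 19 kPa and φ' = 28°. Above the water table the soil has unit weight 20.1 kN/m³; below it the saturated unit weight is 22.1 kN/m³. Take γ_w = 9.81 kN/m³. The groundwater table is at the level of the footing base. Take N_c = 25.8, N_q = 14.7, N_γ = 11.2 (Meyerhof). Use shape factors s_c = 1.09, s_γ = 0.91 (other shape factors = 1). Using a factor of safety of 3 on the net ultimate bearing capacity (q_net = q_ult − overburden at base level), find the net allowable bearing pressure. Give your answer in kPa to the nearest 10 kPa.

q_all(net) ≈ 290 kPa

q = γ·D_f = 20.1 × 0.8 = 16.08 kPa.
For the ½γBN_γ term take γ' = 22.1 − 9.81 = 12.29 kN/m³ (soil below base is submerged).
c·N_c·s_c = 19 × 25.8 × 1.09 = 534.32 kPa
q·N_q = 16.08 × 14.7 = 236.38 kPa
0.5·γ·B·N_γ·s_γ = 0.5 × 12.29 × 1.8 × 11.2 × 0.91 = 112.73 kPa
q_ult = 534.32 + 236.38 + 112.73 = 883.43 kPa.
q_net = 883.43 − 16.08 = 867.35 kPa.
q_all(net) = 867.35 / 3 = 289.12 kPa.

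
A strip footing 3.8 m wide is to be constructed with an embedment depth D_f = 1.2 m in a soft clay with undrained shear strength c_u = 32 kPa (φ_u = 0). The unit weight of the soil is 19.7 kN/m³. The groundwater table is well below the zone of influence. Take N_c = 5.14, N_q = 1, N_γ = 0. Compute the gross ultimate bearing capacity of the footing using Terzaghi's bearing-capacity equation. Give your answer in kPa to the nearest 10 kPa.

q = γ·D_f = 19.7 × 1.2 = 23.64 kPa.
c·N_c = 32 × 5.14 = 164.48 kPa
q·N_q = 23.64 × 1 = 23.64 kPa
q_ult = 164.48 + 23.64 = 188.12 kPa.

q_ult ≈ 190 kPa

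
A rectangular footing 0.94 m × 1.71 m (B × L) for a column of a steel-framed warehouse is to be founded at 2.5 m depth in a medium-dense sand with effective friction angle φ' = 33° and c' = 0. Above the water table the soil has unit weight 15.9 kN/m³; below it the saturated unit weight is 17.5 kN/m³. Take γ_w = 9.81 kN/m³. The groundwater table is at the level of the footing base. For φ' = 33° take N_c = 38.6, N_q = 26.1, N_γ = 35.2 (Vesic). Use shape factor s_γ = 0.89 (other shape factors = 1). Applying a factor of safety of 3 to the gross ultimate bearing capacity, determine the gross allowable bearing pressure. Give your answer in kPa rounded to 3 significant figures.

q_all ≈ 384 kPa

q = γ·D_f = 15.9 × 2.5 = 39.75 kPa.
For the ½γBN_γ term take γ' = 17.5 − 9.81 = 7.69 kN/m³ (soil below base is submerged).
q·N_q = 39.75 × 26.1 = 1037.5 kPa
0.5·γ·B·N_γ·s_γ = 0.5 × 7.69 × 0.94 × 35.2 × 0.89 = 113.23 kPa
q_ult = 1037.5 + 113.23 = 1150.7 kPa.
q_all = q_ult / FS = 1150.7 / 3 = 383.57 kPa.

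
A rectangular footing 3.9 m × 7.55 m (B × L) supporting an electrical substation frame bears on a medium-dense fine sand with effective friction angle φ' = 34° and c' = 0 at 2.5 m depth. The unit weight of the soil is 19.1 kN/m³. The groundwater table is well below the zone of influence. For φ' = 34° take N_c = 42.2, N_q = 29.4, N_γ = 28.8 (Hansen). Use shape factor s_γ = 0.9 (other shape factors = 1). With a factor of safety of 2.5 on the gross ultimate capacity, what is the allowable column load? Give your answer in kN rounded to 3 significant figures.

q = γ·D_f = 19.1 × 2.5 = 47.75 kPa.
q·N_q = 47.75 × 29.4 = 1403.8 kPa
0.5·γ·B·N_γ·s_γ = 0.5 × 19.1 × 3.9 × 28.8 × 0.9 = 965.39 kPa
q_ult = 1403.8 + 965.39 = 2369.2 kPa.
Gross allowable pressure q_all = 2369.2 / 2.5 = 947.7 kPa.
Footing area = 29.445 m², so allowable column load = 947.7 × 29.445 = 27905 kN.

P_all ≈ 27900 kN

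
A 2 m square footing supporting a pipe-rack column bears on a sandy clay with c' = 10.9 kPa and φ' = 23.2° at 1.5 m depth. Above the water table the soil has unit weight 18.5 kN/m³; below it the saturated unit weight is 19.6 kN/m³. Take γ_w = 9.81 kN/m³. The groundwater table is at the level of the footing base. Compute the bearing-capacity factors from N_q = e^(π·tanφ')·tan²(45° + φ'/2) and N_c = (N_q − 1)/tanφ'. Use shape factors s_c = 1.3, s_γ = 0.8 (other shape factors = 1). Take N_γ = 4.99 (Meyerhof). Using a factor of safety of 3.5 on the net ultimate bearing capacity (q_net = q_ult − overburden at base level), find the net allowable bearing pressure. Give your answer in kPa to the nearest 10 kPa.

N_q = e^(π·tan23.2°)·tan²(56.6°) = 8.84; N_c = (N_q − 1)/tanφ' = 18.29.
Overburden at base level: q = 18.5 × 1.5 = 27.75 kPa.
Below the base the soil is submerged, so the ½γBN_γ term uses γ' = 19.6 − 9.81 = 9.79 kN/m³.
Cohesion term c·N_c·s_c = 10.9 × 18.294 × 1.3 = 259.23 kPa; surcharge term q·N_q = 27.75 × 8.841 = 245.34 kPa; self-weight term 0.5·γ·B·N_γ·s_γ = 0.5 × 9.79 × 2 × 4.99 × 0.8 = 39.082 kPa.
q_ult = 259.23 + 245.34 + 39.082 = 543.65 kPa.
q_net = 543.65 − 27.75 = 515.9 kPa.
q_all(net) = 515.9 / 3.5 = 147.4 kPa.

q_all(net) ≈ 150 kPa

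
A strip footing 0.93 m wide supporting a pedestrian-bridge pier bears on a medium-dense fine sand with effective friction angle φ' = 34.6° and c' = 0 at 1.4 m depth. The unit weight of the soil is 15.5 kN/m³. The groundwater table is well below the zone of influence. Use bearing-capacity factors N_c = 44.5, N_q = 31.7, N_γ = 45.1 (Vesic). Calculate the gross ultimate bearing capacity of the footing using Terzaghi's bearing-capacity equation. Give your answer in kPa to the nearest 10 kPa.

q = γ·D_f = 15.5 × 1.4 = 21.7 kPa.
q·N_q = 21.7 × 31.7 = 687.89 kPa
0.5·γ·B·N_γ = 0.5 × 15.5 × 0.93 × 45.1 = 325.06 kPa
q_ult = 687.89 + 325.06 = 1012.9 kPa.

q_ult ≈ 1010 kPa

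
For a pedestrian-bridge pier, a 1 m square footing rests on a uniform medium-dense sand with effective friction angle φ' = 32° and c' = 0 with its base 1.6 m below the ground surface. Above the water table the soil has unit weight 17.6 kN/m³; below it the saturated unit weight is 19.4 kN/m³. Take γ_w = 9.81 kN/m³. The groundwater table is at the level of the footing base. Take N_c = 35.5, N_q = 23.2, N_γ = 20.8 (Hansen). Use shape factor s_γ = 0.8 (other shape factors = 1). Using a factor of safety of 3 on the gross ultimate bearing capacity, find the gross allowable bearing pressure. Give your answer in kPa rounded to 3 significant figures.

q_all ≈ 244 kPa

q = γ·D_f = 17.6 × 1.6 = 28.16 kPa.
For the ½γBN_γ term take γ' = 19.4 − 9.81 = 9.59 kN/m³ (soil below base is submerged).
q·N_q = 28.16 × 23.2 = 653.31 kPa
0.5·γ·B·N_γ·s_γ = 0.5 × 9.59 × 1 × 20.8 × 0.8 = 79.789 kPa
q_ult = 653.31 + 79.789 = 733.1 kPa.
q_all = 733.1 / 3 = 244.37 kPa.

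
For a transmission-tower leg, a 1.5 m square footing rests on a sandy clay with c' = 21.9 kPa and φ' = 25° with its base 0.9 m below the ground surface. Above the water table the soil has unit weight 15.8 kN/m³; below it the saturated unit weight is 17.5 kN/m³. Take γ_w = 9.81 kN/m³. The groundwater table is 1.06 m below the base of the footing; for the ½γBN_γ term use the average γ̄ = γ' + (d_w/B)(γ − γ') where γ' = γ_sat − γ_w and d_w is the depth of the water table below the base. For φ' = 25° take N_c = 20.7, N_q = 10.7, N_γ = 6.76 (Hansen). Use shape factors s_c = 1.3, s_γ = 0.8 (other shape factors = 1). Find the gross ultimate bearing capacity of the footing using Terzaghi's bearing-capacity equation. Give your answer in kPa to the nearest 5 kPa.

q_ult ≈ 795 kPa

Overburden at base level: q = 15.8 × 0.9 = 14.22 kPa.
The water table is 1.06 m below the base (< B = 1.5 m), so the ½γBN_γ term uses γ̄ = γ' + (d_w/B)(γ − γ') = 7.69 + (1.06/1.5)(15.8 − 7.69) = 13.421 kN/m³.
Cohesion term c·N_c·s_c = 21.9 × 20.7 × 1.3 = 589.33 kPa; surcharge term q·N_q = 14.22 × 10.7 = 152.15 kPa; self-weight term 0.5·γ·B·N_γ·s_γ = 0.5 × 13.421 × 1.5 × 6.76 × 0.8 = 54.436 kPa.
q_ult = 589.33 + 152.15 + 54.436 = 795.92 kPa.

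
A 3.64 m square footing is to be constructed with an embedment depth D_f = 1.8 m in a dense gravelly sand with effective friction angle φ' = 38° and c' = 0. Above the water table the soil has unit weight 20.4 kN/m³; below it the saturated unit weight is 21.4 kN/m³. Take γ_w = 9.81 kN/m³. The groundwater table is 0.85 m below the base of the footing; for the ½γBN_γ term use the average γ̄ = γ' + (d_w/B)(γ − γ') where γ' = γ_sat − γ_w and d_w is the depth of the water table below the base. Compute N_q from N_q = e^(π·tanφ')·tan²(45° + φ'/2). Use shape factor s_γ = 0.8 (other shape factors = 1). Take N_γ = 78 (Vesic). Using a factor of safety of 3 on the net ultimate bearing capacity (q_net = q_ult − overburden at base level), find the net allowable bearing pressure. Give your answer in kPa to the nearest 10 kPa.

N_q = e^(π·tan38°)·tan²(64°) = 48.93.
Effective surcharge at the founding depth q = γ·D_f = 20.4 × 1.8 = 36.72 kPa.
With d_w = 0.85 m < B, γ̄ = 11.59 + (0.85/3.64) × (20.4 − 11.59) = 13.647 kN/m³.
q_ult = q·N_q + 0.5·γ·B·N_γ·s_γ
     = 36.72 × 48.933 + 0.5 × 13.647 × 3.64 × 78 × 0.8
     = 1796.8 + 1549.9 = 3346.7 kPa.
q_net = 3346.7 − 36.72 = 3310 kPa.
q_all(net) = 3310 / 3 = 1103.3 kPa.

q_all(net) ≈ 1100 kPa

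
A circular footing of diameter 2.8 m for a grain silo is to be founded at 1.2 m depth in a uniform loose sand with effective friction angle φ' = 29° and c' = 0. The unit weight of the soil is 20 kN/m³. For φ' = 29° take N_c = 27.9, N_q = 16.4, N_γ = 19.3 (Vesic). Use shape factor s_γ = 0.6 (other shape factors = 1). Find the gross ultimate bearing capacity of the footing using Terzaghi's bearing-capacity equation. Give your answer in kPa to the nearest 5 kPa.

Effective surcharge at the founding depth q = γ·D_f = 20 × 1.2 = 24 kPa.
q_ult = q·N_q + 0.5·γ·B·N_γ·s_γ
     = 24 × 16.4 + 0.5 × 20 × 2.8 × 19.3 × 0.6
     = 393.6 + 324.24 = 717.84 kPa.

q_ult ≈ 720 kPa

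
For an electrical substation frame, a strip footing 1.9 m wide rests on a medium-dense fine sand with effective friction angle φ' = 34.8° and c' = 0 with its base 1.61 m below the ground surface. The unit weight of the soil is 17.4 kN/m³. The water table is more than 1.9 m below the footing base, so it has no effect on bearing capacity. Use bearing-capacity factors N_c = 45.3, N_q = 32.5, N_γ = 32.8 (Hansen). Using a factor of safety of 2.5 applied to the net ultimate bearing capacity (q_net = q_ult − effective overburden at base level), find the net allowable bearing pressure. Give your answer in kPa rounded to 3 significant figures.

Effective surcharge at the founding depth q = γ·D_f = 17.4 × 1.61 = 28.014 kPa.
q_ult = q·N_q + 0.5·γ·B·N_γ
     = 28.014 × 32.5 + 0.5 × 17.4 × 1.9 × 32.8
     = 910.45 + 542.18 = 1452.6 kPa.
Net ultimate: q_net = 1452.6 − 28.014 = 1424.6 kPa.
q_all(net) = 1424.6 / 2.5 = 569.85 kPa.

q_all(net) ≈ 570 kPa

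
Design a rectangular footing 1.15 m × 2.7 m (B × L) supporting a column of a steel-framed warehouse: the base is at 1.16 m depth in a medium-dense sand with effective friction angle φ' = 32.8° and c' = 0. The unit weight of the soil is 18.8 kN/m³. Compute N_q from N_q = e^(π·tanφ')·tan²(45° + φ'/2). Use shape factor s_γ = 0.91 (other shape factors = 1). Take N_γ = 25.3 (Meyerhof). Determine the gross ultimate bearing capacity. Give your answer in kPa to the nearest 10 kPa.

tan32.8° = 0.6445, so N_q = e^(π×0.6445)·tan²(61.4°) = 7.573 × 3.364 = 25.48.
Effective surcharge at the founding depth q = γ·D_f = 18.8 × 1.16 = 21.808 kPa.
q_ult = q·N_q + 0.5·γ·B·N_γ·s_γ
     = 21.808 × 25.477 + 0.5 × 18.8 × 1.15 × 25.3 × 0.91
     = 555.59 + 248.88 = 804.47 kPa.

q_ult ≈ 800 kPa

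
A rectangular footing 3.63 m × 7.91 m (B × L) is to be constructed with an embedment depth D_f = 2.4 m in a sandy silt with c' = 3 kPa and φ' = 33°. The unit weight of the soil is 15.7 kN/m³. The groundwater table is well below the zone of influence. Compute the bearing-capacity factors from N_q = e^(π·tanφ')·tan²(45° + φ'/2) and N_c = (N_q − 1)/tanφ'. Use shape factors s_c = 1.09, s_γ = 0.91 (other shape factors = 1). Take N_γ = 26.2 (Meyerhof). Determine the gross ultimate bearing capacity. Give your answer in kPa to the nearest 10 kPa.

q_ult ≈ 1790 kPa

tan33° = 0.6494, so N_q = e^(π×0.6494)·tan²(61.5°) = 7.692 × 3.392 = 26.09.
N_c = (26.09 − 1)/tan33° = 38.64.
Overburden at base level: q = 15.7 × 2.4 = 37.68 kPa.
Cohesion term c·N_c·s_c = 3 × 38.638 × 1.09 = 126.35 kPa; surcharge term q·N_q = 37.68 × 26.092 = 983.15 kPa; self-weight term 0.5·γ·B·N_γ·s_γ = 0.5 × 15.7 × 3.63 × 26.2 × 0.91 = 679.39 kPa.
q_ult = 126.35 + 983.15 + 679.39 = 1788.9 kPa.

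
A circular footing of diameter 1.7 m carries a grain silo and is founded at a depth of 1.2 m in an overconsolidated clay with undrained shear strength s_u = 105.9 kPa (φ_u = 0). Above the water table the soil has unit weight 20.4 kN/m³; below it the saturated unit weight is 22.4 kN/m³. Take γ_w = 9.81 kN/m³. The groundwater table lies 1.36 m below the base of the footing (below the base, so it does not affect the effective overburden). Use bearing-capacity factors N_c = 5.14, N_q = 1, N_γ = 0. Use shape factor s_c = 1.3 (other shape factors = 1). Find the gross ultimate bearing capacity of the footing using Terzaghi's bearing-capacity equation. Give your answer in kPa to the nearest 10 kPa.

Overburden at base level: q = 20.4 × 1.2 = 24.48 kPa.
Cohesion term c·N_c·s_c = 105.9 × 5.14 × 1.3 = 707.62 kPa; surcharge term q·N_q = 24.48 × 1 = 24.48 kPa.
q_ult = 707.62 + 24.48 = 732.1 kPa.

q_ult ≈ 730 kPa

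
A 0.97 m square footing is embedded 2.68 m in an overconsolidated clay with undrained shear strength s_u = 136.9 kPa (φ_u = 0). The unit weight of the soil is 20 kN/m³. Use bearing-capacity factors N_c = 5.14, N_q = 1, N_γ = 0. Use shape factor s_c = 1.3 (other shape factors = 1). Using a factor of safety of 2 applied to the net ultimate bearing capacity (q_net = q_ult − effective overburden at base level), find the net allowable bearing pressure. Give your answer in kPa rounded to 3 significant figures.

q_all(net) ≈ 457 kPa

q = γ·D_f = 20 × 2.68 = 53.6 kPa.
c·N_c·s_c = 136.9 × 5.14 × 1.3 = 914.77 kPa
q·N_q = 53.6 × 1 = 53.6 kPa
q_ult = 914.77 + 53.6 = 968.37 kPa.
Net ultimate: q_net = 968.37 − 53.6 = 914.77 kPa.
q_all(net) = 914.77 / 2 = 457.38 kPa.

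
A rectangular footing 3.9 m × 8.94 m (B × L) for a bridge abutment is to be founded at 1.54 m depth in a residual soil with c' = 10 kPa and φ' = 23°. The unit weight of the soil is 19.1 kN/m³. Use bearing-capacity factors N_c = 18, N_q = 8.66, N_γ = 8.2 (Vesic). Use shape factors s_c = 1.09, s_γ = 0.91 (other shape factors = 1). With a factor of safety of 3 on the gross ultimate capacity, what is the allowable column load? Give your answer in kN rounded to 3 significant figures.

Effective surcharge at the founding depth q = γ·D_f = 19.1 × 1.54 = 29.414 kPa.
q_ult = c·N_c·s_c + q·N_q + 0.5·γ·B·N_γ·s_γ
     = 10 × 18 × 1.09 + 29.414 × 8.66 + 0.5 × 19.1 × 3.9 × 8.2 × 0.91
     = 196.2 + 254.73 + 277.92 = 728.85 kPa.
Gross allowable pressure q_all = 728.85 / 3 = 242.95 kPa.
Footing area = 34.866 m², so allowable column load = 242.95 × 34.866 = 8470.7 kN.

P_all ≈ 8470 kN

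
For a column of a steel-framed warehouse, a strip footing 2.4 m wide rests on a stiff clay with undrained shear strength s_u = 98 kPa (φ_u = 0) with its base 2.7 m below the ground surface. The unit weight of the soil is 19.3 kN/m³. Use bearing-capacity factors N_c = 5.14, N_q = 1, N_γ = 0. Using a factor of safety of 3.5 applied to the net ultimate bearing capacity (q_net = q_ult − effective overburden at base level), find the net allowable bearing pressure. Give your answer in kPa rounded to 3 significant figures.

Overburden at base level: q = 19.3 × 2.7 = 52.11 kPa.
Cohesion term c·N_c = 98 × 5.14 = 503.72 kPa; surcharge term q·N_q = 52.11 × 1 = 52.11 kPa.
q_ult = 503.72 + 52.11 = 555.83 kPa.
Net ultimate: q_net = 555.83 − 52.11 = 503.72 kPa.
q_all(net) = 503.72 / 3.5 = 143.92 kPa.

q_all(net) ≈ 144 kPa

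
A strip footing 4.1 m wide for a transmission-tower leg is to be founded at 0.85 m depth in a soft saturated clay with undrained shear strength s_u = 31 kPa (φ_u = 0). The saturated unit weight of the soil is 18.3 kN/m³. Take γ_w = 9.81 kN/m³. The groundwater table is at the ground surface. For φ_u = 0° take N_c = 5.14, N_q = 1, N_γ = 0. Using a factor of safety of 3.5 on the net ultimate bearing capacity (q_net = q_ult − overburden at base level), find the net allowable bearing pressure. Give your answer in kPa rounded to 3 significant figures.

γ' = 18.3 − 9.81 = 8.49 kN/m³ (submerged throughout). q = 8.49 × 0.85 = 7.2165 kPa.
c·N_c = 31 × 5.14 = 159.34 kPa
q·N_q = 7.2165 × 1 = 7.2165 kPa
q_ult = 159.34 + 7.2165 = 166.56 kPa.
q_net = 166.56 − 7.2165 = 159.34 kPa.
q_all(net) = 159.34 / 3.5 = 45.526 kPa.

q_all(net) ≈ 45.5 kPa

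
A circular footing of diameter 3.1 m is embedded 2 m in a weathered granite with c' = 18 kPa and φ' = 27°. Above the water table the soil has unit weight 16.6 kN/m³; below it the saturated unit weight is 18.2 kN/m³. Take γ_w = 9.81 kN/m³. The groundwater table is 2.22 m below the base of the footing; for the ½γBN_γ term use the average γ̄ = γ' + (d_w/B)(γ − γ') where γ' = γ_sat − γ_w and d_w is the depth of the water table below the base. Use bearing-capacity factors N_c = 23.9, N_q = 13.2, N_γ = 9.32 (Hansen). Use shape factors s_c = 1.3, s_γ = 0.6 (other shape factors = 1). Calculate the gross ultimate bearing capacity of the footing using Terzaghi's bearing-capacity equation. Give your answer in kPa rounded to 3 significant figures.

q_ult ≈ 1120 kPa

Overburden at base level: q = 16.6 × 2 = 33.2 kPa.
The water table is 2.22 m below the base (< B = 3.1 m), so the ½γBN_γ term uses γ̄ = γ' + (d_w/B)(γ − γ') = 8.39 + (2.22/3.1)(16.6 − 8.39) = 14.269 kN/m³.
Cohesion term c·N_c·s_c = 18 × 23.9 × 1.3 = 559.26 kPa; surcharge term q·N_q = 33.2 × 13.2 = 438.24 kPa; self-weight term 0.5·γ·B·N_γ·s_γ = 0.5 × 14.269 × 3.1 × 9.32 × 0.6 = 123.68 kPa.
q_ult = 559.26 + 438.24 + 123.68 = 1121.2 kPa.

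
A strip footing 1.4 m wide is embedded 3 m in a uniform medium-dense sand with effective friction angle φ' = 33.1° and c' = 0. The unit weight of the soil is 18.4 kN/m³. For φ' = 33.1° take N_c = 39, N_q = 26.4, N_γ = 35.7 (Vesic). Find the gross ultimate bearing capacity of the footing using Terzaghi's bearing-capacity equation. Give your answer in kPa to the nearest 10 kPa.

q_ult ≈ 1920 kPa

q = γ·D_f = 18.4 × 3 = 55.2 kPa.
q·N_q = 55.2 × 26.4 = 1457.3 kPa
0.5·γ·B·N_γ = 0.5 × 18.4 × 1.4 × 35.7 = 459.82 kPa
q_ult = 1457.3 + 459.82 = 1917.1 kPa.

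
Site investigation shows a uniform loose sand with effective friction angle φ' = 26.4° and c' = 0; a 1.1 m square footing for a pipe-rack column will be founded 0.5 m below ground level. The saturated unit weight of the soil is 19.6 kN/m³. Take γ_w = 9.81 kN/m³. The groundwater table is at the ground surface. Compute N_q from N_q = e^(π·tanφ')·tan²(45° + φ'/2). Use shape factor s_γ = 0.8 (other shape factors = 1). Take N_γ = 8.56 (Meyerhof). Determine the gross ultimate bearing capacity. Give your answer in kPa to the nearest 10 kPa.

q_ult ≈ 100 kPa

tan26.4° = 0.4964, so N_q = e^(π×0.4964)·tan²(58.2°) = 4.756 × 2.601 = 12.37.
Water table at ground surface, so effective unit weight γ' = 19.6 − 9.81 = 9.79 kN/m³ is used throughout; overburden q = 9.79 × 0.5 = 4.895 kPa; the same γ' applies in the ½γBN_γ term.
Surcharge term q·N_q = 4.895 × 12.373 = 60.564 kPa; self-weight term 0.5·γ·B·N_γ·s_γ = 0.5 × 9.79 × 1.1 × 8.56 × 0.8 = 36.873 kPa.
q_ult = 60.564 + 36.873 = 97.437 kPa.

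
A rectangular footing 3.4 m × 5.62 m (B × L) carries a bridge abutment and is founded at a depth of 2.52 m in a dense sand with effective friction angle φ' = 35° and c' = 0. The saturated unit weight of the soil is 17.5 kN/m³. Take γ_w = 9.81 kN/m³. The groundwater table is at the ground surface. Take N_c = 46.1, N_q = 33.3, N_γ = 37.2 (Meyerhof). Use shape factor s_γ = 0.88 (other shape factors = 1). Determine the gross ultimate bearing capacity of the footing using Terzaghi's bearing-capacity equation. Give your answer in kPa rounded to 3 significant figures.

q_ult ≈ 1070 kPa

γ' = 17.5 − 9.81 = 7.69 kN/m³ (submerged throughout). q = 7.69 × 2.52 = 19.379 kPa; the same γ' applies in the ½γBN_γ term.
q·N_q = 19.379 × 33.3 = 645.31 kPa
0.5·γ·B·N_γ·s_γ = 0.5 × 7.69 × 3.4 × 37.2 × 0.88 = 427.96 kPa
q_ult = 645.31 + 427.96 = 1073.3 kPa.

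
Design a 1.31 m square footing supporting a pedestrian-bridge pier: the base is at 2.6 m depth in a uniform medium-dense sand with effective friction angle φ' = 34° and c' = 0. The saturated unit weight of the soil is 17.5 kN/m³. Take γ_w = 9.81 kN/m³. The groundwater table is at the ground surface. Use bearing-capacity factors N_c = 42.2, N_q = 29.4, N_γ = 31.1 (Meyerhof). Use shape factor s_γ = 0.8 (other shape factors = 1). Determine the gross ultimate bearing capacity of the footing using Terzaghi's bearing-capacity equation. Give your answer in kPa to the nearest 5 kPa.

γ' = 17.5 − 9.81 = 7.69 kN/m³ (submerged throughout). q = 7.69 × 2.6 = 19.994 kPa; the same γ' applies in the ½γBN_γ term.
q·N_q = 19.994 × 29.4 = 587.82 kPa
0.5·γ·B·N_γ·s_γ = 0.5 × 7.69 × 1.31 × 31.1 × 0.8 = 125.32 kPa
q_ult = 587.82 + 125.32 = 713.14 kPa.

q_ult ≈ 715 kPa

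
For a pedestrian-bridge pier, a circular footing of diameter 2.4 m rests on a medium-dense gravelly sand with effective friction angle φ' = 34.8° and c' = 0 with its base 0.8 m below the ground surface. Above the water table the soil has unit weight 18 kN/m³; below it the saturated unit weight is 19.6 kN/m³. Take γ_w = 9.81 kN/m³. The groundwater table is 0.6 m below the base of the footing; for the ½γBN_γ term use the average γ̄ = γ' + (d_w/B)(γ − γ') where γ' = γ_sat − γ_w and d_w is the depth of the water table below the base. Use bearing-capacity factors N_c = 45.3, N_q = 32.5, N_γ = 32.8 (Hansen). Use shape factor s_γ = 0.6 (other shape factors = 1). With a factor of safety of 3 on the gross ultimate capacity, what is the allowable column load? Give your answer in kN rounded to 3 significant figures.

P_all ≈ 1130 kN

q = γ·D_f = 18 × 0.8 = 14.4 kPa.
γ' = 9.79 kN/m³; averaging over the depth B below the base, γ̄ = γ' + (d_w/B)(γ − γ') = 11.843 kN/m³.
q·N_q = 14.4 × 32.5 = 468 kPa
0.5·γ·B·N_γ·s_γ = 0.5 × 11.843 × 2.4 × 32.8 × 0.6 = 279.67 kPa
q_ult = 468 + 279.67 = 747.67 kPa.
Gross allowable pressure q_all = 747.67 / 3 = 249.22 kPa.
Footing area = 4.5239 m², so allowable column load = 249.22 × 4.5239 = 1127.5 kN.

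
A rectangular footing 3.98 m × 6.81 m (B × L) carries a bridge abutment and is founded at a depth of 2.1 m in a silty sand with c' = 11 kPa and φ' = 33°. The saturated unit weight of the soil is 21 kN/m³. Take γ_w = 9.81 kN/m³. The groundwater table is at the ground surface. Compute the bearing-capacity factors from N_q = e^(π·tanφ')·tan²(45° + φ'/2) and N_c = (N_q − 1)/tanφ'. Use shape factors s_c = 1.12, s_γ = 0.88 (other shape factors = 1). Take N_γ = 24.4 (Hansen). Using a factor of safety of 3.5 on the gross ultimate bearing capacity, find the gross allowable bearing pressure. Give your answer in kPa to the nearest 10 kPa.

N_q = e^(π·tan33°)·tan²(61.5°) = 26.09; N_c = (N_q − 1)/tanφ' = 38.64.
With the water table at the surface the whole profile is submerged: γ' = 21 − 9.81 = 11.19 kN/m³, so q = γ'·D_f = 23.499 kPa; the same γ' applies in the ½γBN_γ term.
q_ult = c·N_c·s_c + q·N_q + 0.5·γ·B·N_γ·s_γ
     = 11 × 38.638 × 1.12 + 23.499 × 26.092 + 0.5 × 11.19 × 3.98 × 24.4 × 0.88
     = 476.02 + 613.14 + 478.14 = 1567.3 kPa.
q_all = 1567.3 / 3.5 = 447.8 kPa.

q_all ≈ 450 kPa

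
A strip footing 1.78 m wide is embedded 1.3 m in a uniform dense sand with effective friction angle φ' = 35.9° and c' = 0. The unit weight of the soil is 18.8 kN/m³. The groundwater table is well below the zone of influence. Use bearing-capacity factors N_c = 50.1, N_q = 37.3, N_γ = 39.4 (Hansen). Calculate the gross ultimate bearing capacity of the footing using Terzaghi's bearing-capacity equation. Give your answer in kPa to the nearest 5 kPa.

q_ult ≈ 1570 kPa

q = γ·D_f = 18.8 × 1.3 = 24.44 kPa.
q·N_q = 24.44 × 37.3 = 911.61 kPa
0.5·γ·B·N_γ = 0.5 × 18.8 × 1.78 × 39.4 = 659.24 kPa
q_ult = 911.61 + 659.24 = 1570.9 kPa.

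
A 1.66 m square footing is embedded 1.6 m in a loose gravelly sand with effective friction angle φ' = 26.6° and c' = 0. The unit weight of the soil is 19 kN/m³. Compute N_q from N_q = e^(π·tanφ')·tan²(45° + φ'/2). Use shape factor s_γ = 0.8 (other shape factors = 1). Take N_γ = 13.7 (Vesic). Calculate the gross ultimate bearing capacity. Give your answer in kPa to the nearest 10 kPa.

q_ult ≈ 560 kPa

tan26.6° = 0.5008, so N_q = e^(π×0.5008)·tan²(58.3°) = 4.822 × 2.622 = 12.64.
Effective surcharge at the founding depth q = γ·D_f = 19 × 1.6 = 30.4 kPa.
q_ult = q·N_q + 0.5·γ·B·N_γ·s_γ
     = 30.4 × 12.641 + 0.5 × 19 × 1.66 × 13.7 × 0.8
     = 384.3 + 172.84 = 557.14 kPa.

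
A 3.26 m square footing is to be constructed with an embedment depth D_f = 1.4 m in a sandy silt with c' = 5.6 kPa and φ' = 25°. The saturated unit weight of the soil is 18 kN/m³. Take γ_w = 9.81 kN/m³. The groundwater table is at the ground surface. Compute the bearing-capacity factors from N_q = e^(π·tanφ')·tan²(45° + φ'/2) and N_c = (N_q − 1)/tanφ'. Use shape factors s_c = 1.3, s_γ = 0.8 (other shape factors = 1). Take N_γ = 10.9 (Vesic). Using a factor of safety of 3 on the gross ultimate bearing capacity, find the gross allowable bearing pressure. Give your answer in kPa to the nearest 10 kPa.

N_q = e^(π·tan25°)·tan²(57.5°) = 10.66; N_c = (N_q − 1)/tanφ' = 20.72.
With the water table at the surface the whole profile is submerged: γ' = 18 − 9.81 = 8.19 kN/m³, so q = γ'·D_f = 11.466 kPa; the same γ' applies in the ½γBN_γ term.
q_ult = c·N_c·s_c + q·N_q + 0.5·γ·B·N_γ·s_γ
     = 5.6 × 20.721 × 1.3 + 11.466 × 10.662 + 0.5 × 8.19 × 3.26 × 10.9 × 0.8
     = 150.85 + 122.25 + 116.41 = 389.51 kPa.
q_all = 389.51 / 3 = 129.84 kPa.

q_all ≈ 130 kPa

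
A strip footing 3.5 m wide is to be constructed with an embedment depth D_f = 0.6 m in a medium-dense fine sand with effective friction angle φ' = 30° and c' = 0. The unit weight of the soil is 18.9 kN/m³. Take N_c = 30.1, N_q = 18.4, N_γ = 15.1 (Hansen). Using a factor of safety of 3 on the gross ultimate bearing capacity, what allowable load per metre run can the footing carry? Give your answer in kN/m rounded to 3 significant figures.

q = γ·D_f = 18.9 × 0.6 = 11.34 kPa.
q·N_q = 11.34 × 18.4 = 208.66 kPa
0.5·γ·B·N_γ = 0.5 × 18.9 × 3.5 × 15.1 = 499.43 kPa
q_ult = 208.66 + 499.43 = 708.09 kPa.
Gross allowable pressure q_all = 708.09 / 3 = 236.03 kPa.
Allowable wall load = q_all × B = 236.03 × 3.5 = 826.1 kN per metre run.

≈ 826 kN/m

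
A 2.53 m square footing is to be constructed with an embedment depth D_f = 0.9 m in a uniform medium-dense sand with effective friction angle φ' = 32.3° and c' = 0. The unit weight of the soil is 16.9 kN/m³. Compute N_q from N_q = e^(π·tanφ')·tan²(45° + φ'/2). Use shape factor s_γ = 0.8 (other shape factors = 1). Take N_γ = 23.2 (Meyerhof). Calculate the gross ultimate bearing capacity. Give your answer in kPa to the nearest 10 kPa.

tan32.3° = 0.6322, so N_q = e^(π×0.6322)·tan²(61.15°) = 7.287 × 3.295 = 24.01.
Overburden at base level: q = 16.9 × 0.9 = 15.21 kPa.
Surcharge term q·N_q = 15.21 × 24.01 = 365.19 kPa; self-weight term 0.5·γ·B·N_γ·s_γ = 0.5 × 16.9 × 2.53 × 23.2 × 0.8 = 396.78 kPa.
q_ult = 365.19 + 396.78 = 761.98 kPa.

q_ult ≈ 760 kPa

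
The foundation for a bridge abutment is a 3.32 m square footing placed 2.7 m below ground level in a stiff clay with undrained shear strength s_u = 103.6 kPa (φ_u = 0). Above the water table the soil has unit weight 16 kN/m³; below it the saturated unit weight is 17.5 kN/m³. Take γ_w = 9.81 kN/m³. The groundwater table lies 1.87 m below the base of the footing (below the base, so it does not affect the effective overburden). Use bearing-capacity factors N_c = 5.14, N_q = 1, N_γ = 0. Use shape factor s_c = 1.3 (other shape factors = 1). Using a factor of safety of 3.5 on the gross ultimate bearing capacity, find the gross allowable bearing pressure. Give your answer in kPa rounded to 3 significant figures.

q_all ≈ 210 kPa

Effective surcharge at the founding depth q = γ·D_f = 16 × 2.7 = 43.2 kPa.
q_ult = c·N_c·s_c + q·N_q
     = 103.6 × 5.14 × 1.3 + 43.2 × 1
     = 692.26 + 43.2 = 735.46 kPa.
q_all = 735.46 / 3.5 = 210.13 kPa.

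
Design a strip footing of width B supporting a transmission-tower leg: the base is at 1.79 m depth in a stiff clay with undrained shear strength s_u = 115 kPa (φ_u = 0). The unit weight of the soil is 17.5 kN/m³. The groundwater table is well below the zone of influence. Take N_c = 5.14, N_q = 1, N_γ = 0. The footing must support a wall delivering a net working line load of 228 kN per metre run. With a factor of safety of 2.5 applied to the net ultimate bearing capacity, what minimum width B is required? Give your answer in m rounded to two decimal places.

q = γ·D_f = 17.5 × 1.79 = 31.325 kPa.
c·N_c = 115 × 5.14 = 591.1 kPa
q·N_q = 31.325 × 1 = 31.325 kPa
q_ult = 591.1 + 31.325 = 622.42 kPa.
For φ = 0 the ½γBN_γ term vanishes, so q_ult is independent of B. q_net = 622.42 − 31.325 = 591.1 kPa; q_all(net) = 591.1/2.5 = 236.44 kPa.
Required width B = w / q_all(net) = 228 / 236.44 = 0.964 m.

B = 0.96 m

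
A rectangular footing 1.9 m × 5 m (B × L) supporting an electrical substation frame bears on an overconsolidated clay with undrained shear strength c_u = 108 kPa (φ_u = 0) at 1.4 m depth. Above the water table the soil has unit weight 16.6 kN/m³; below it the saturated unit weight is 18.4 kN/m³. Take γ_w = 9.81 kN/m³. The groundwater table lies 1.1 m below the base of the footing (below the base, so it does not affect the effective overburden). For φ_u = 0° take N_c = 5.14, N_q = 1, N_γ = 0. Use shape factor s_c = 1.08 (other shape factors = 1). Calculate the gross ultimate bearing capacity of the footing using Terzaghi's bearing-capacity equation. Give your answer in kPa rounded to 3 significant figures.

Overburden at base level: q = 16.6 × 1.4 = 23.24 kPa.
Cohesion term c·N_c·s_c = 108 × 5.14 × 1.08 = 599.53 kPa; surcharge term q·N_q = 23.24 × 1 = 23.24 kPa.
q_ult = 599.53 + 23.24 = 622.77 kPa.

q_ult ≈ 623 kPa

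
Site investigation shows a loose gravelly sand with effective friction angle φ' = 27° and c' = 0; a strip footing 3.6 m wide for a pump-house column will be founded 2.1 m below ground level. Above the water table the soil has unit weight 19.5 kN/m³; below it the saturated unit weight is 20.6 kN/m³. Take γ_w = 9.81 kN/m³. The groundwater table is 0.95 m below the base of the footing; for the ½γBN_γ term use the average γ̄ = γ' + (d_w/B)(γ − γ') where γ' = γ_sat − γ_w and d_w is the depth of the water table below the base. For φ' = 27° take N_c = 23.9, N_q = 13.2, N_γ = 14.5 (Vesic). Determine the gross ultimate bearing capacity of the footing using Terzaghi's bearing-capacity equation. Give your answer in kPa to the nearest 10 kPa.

q = γ·D_f = 19.5 × 2.1 = 40.95 kPa.
γ' = 10.79 kN/m³; averaging over the depth B below the base, γ̄ = γ' + (d_w/B)(γ − γ') = 13.088 kN/m³.
q·N_q = 40.95 × 13.2 = 540.54 kPa
0.5·γ·B·N_γ = 0.5 × 13.088 × 3.6 × 14.5 = 341.61 kPa
q_ult = 540.54 + 341.61 = 882.15 kPa.

q_ult ≈ 880 kPa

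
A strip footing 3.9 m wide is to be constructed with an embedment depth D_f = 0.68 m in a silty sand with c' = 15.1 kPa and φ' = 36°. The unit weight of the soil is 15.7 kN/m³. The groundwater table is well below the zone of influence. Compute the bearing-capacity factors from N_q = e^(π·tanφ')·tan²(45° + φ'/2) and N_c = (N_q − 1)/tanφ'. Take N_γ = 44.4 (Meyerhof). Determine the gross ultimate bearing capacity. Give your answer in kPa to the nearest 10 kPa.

tan36° = 0.7265, so N_q = e^(π×0.7265)·tan²(63°) = 9.801 × 3.852 = 37.75.
N_c = (37.75 − 1)/tan36° = 50.59.
q = γ·D_f = 15.7 × 0.68 = 10.676 kPa.
c·N_c = 15.1 × 50.585 = 763.84 kPa
q·N_q = 10.676 × 37.752 = 403.05 kPa
0.5·γ·B·N_γ = 0.5 × 15.7 × 3.9 × 44.4 = 1359.3 kPa
q_ult = 763.84 + 403.05 + 1359.3 = 2526.2 kPa.

q_ult ≈ 2530 kPa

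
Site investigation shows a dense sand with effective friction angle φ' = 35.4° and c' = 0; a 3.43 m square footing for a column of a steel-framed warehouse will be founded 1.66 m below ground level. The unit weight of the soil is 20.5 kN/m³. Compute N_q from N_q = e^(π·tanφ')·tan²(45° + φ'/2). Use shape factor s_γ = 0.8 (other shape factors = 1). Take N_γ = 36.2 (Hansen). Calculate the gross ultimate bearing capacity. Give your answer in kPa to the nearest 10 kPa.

tan35.4° = 0.7107, so N_q = e^(π×0.7107)·tan²(62.7°) = 9.324 × 3.754 = 35.
q = γ·D_f = 20.5 × 1.66 = 34.03 kPa.
q·N_q = 34.03 × 35.001 = 1191.1 kPa
0.5·γ·B·N_γ·s_γ = 0.5 × 20.5 × 3.43 × 36.2 × 0.8 = 1018.2 kPa
q_ult = 1191.1 + 1018.2 = 2209.2 kPa.

q_ult ≈ 2210 kPa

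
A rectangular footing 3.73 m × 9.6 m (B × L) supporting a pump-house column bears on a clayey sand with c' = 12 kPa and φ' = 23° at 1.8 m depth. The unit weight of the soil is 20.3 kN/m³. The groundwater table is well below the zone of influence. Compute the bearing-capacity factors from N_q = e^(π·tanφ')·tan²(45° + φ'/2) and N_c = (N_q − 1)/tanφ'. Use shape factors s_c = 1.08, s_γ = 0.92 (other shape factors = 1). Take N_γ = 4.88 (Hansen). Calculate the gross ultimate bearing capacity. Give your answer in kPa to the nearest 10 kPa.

tan23° = 0.4245, so N_q = e^(π×0.4245)·tan²(56.5°) = 3.794 × 2.283 = 8.66.
N_c = (8.66 − 1)/tan23° = 18.05.
Overburden at base level: q = 20.3 × 1.8 = 36.54 kPa.
Cohesion term c·N_c·s_c = 12 × 18.049 × 1.08 = 233.91 kPa; surcharge term q·N_q = 36.54 × 8.6612 = 316.48 kPa; self-weight term 0.5·γ·B·N_γ·s_γ = 0.5 × 20.3 × 3.73 × 4.88 × 0.92 = 169.97 kPa.
q_ult = 233.91 + 316.48 + 169.97 = 720.36 kPa.

q_ult ≈ 720 kPa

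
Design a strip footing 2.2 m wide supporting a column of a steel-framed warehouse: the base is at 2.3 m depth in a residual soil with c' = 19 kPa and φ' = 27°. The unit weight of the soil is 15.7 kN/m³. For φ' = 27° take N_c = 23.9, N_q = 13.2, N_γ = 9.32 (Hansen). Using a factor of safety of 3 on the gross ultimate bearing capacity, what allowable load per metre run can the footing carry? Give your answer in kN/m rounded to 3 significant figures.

Overburden at base level: q = 15.7 × 2.3 = 36.11 kPa.
Cohesion term c·N_c = 19 × 23.9 = 454.1 kPa; surcharge term q·N_q = 36.11 × 13.2 = 476.65 kPa; self-weight term 0.5·γ·B·N_γ = 0.5 × 15.7 × 2.2 × 9.32 = 160.96 kPa.
q_ult = 454.1 + 476.65 + 160.96 = 1091.7 kPa.
Gross allowable pressure q_all = 1091.7 / 3 = 363.9 kPa.
Allowable wall load = q_all × B = 363.9 × 2.2 = 800.59 kN per metre run.

≈ 801 kN/m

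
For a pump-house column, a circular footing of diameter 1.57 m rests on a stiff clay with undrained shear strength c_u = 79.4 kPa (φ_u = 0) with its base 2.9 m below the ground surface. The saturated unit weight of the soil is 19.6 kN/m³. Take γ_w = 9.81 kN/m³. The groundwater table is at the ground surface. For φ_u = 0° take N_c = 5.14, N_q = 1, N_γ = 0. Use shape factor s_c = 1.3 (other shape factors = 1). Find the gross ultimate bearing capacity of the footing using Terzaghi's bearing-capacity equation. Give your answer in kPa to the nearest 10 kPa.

q_ult ≈ 560 kPa

Water table at ground surface, so effective unit weight γ' = 19.6 − 9.81 = 9.79 kN/m³ is used throughout; overburden q = 9.79 × 2.9 = 28.391 kPa.
Cohesion term c·N_c·s_c = 79.4 × 5.14 × 1.3 = 530.55 kPa; surcharge term q·N_q = 28.391 × 1 = 28.391 kPa.
q_ult = 530.55 + 28.391 = 558.94 kPa.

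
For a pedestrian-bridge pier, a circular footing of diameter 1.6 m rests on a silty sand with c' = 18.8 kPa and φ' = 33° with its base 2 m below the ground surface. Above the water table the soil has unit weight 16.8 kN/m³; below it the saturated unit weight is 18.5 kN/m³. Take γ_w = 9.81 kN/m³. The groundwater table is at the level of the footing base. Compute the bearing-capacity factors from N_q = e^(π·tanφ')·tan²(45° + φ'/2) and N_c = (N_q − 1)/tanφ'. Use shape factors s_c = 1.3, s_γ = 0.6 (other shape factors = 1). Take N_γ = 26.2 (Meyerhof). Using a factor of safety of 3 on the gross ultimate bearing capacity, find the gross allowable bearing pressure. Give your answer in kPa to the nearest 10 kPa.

q_all ≈ 640 kPa

N_q = e^(π·tan33°)·tan²(61.5°) = 26.09; N_c = (N_q − 1)/tanφ' = 38.64.
q = γ·D_f = 16.8 × 2 = 33.6 kPa.
For the ½γBN_γ term take γ' = 18.5 − 9.81 = 8.69 kN/m³ (soil below base is submerged).
c·N_c·s_c = 18.8 × 38.638 × 1.3 = 944.32 kPa
q·N_q = 33.6 × 26.092 = 876.69 kPa
0.5·γ·B·N_γ·s_γ = 0.5 × 8.69 × 1.6 × 26.2 × 0.6 = 109.29 kPa
q_ult = 944.32 + 876.69 + 109.29 = 1930.3 kPa.
q_all = 1930.3 / 3 = 643.43 kPa.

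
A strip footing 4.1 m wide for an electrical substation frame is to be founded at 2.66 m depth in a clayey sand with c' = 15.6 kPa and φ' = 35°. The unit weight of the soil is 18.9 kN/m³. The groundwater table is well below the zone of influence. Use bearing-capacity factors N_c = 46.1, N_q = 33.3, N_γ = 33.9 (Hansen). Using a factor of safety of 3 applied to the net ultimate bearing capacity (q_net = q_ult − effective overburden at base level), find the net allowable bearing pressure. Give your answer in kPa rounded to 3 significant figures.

Effective surcharge at the founding depth q = γ·D_f = 18.9 × 2.66 = 50.274 kPa.
q_ult = c·N_c + q·N_q + 0.5·γ·B·N_γ
     = 15.6 × 46.1 + 50.274 × 33.3 + 0.5 × 18.9 × 4.1 × 33.9
     = 719.16 + 1674.1 + 1313.5 = 3706.7 kPa.
Net ultimate: q_net = 3706.7 − 50.274 = 3656.5 kPa.
q_all(net) = 3656.5 / 3 = 1218.8 kPa.

q_all(net) ≈ 1220 kPa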